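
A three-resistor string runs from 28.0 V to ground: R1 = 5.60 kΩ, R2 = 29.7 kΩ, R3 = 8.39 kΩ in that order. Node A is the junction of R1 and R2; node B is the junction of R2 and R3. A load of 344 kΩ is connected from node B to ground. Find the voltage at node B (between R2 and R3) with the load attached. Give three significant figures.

At node B, R3 is in parallel with the load: R3‖R_L = 8.190 kΩ.
Below node A the resistance is R2 + (R3‖R_L) = 37.89 kΩ, so V_A = 28.0 × 37.89/43.49 = 24.39 V.
Then V_B = V_A × (R3‖R_L)/(R2 + R3‖R_L) = 24.39 × 8.190/37.89 = 5.27 V.

V ≈ 5.27 V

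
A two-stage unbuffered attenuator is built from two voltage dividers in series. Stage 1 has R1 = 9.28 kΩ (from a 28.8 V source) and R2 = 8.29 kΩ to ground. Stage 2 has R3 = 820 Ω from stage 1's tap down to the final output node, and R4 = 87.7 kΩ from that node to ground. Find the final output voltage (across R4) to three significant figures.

Stage 2 presents R3+R4 = 88520 Ω as a load on stage 1's tap.
Stage 1's lower leg becomes R2‖(R3+R4) = 7580 Ω, so V_mid = 28.8 × 7580/16860 = 12.95 V.
Stage 2 is itself unloaded: V_out = V_mid × R4/(R3+R4) = 12.95 × 87700/88520 = 12.8 V.

V_out ≈ 12.8 V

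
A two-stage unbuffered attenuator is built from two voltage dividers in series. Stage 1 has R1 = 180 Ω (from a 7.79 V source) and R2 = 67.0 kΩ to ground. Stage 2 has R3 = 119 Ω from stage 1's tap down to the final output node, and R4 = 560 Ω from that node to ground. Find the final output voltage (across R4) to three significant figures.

V_out ≈ 5.07 V

Stage 2 presents R3+R4 = 679.0 Ω as a load on stage 1's tap.
Stage 1's lower leg becomes R2‖(R3+R4) = 672.2 Ω, so V_mid = 7.79 × 672.2/852.2 = 6.145 V.
Stage 2 is itself unloaded: V_out = V_mid × R4/(R3+R4) = 6.145 × 560/679.0 = 5.07 V.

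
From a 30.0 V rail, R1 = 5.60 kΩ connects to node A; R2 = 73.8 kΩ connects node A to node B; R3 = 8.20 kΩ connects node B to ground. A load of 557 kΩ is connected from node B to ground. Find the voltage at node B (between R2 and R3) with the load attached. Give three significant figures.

At node B, R3 is in parallel with the load: R3‖R_L = 8.081 kΩ.
Below node A the resistance is R2 + (R3‖R_L) = 81.88 kΩ, so V_A = 30.0 × 81.88/87.48 = 28.08 V.
Then V_B = V_A × (R3‖R_L)/(R2 + R3‖R_L) = 28.08 × 8.081/81.88 = 2.77 V.

V ≈ 2.77 V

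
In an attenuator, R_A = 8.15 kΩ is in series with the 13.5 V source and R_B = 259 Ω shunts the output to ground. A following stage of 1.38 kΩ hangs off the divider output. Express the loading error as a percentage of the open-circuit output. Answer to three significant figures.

Unloaded V = 13.5 × 259/8409 = 0.4158 V.
Loaded: R_B‖R_L = 218.1 Ω, giving V = 13.5 × 218.1/8368 = 0.3518 V.
Drop = (0.4158 − 0.3518) / 0.4158 = 15.4 %.

15.4 %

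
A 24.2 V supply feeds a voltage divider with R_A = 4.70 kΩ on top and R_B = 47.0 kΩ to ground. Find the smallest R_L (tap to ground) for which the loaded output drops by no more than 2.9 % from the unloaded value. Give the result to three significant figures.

Output resistance R_th = R_A‖R_B = (4.70 × 47.0)/51.70 = 4.273 kΩ.
The fractional drop is R_th/(R_th + R_L); requiring this ≤ 0.0290 gives R_L ≥ R_th(1/0.0290 − 1) = 4.273 × 33.48 = 143 kΩ.

R_L(min) ≈ 143 kΩ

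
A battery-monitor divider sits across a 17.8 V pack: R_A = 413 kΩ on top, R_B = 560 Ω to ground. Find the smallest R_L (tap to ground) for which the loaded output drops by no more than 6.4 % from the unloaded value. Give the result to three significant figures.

Output resistance R_th = R_A‖R_B = (413000 × 560)/413600 = 559.2 Ω.
The fractional drop is R_th/(R_th + R_L); requiring this ≤ 0.0640 gives R_L ≥ R_th(1/0.0640 − 1) = 559.2 × 14.62 = 8.18 kΩ.

R_L(min) ≈ 8.18 kΩ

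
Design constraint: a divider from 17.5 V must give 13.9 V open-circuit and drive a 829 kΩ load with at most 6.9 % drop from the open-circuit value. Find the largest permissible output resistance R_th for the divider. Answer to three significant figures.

Loading drop = R_th/(R_th + R_L) ≤ 0.0690, so R_th ≤ R_L · ε/(1−ε) = 829 kΩ × 0.0690/0.9310 = 61.4 kΩ.

R_th ≤ 61.4 kΩ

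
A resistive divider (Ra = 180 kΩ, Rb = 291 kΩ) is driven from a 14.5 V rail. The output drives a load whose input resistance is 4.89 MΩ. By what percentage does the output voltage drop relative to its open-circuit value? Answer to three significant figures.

The divider's output (Thévenin) resistance is Ra‖Rb = 111.2 kΩ.
Fractional drop under load = R_th/(R_th + R_L) = 111.2 / (111.2 + 4890) = 0.02224.
So the output falls by 2.22 %.

2.22 %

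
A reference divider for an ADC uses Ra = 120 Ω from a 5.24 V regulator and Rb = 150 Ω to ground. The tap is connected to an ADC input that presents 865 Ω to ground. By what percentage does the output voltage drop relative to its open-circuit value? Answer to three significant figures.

The divider's output (Thévenin) resistance is Ra‖Rb = 66.67 Ω.
Fractional drop under load = R_th/(R_th + R_L) = 66.67 / (66.67 + 865) = 0.07156.
So the output falls by 7.16 %.

7.16 %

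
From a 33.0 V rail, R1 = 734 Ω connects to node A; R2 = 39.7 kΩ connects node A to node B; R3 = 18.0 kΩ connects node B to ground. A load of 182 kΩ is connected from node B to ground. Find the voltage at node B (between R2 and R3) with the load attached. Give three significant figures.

At node B, R3 is in parallel with the load: R3‖R_L = 16380 Ω.
Below node A the resistance is R2 + (R3‖R_L) = 56080 Ω, so V_A = 33.0 × 56080/56810 = 32.57 V.
Then V_B = V_A × (R3‖R_L)/(R2 + R3‖R_L) = 32.57 × 16380/56080 = 9.51 V.

V ≈ 9.51 V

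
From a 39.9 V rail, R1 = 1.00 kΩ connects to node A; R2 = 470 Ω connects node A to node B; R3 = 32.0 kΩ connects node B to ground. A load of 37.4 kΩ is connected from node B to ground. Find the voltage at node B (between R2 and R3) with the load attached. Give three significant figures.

At node B, R3 is in parallel with the load: R3‖R_L = 17240 Ω.
Below node A the resistance is R2 + (R3‖R_L) = 17710 Ω, so V_A = 39.9 × 17710/18710 = 37.77 V.
Then V_B = V_A × (R3‖R_L)/(R2 + R3‖R_L) = 37.77 × 17240/17710 = 36.8 V.

V ≈ 36.8 V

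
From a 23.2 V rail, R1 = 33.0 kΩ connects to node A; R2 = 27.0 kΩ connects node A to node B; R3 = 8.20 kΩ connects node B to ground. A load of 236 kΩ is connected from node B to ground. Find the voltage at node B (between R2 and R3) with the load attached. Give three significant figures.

At node B, R3 is in parallel with the load: R3‖R_L = 7.925 kΩ.
Below node A the resistance is R2 + (R3‖R_L) = 34.92 kΩ, so V_A = 23.2 × 34.92/67.92 = 11.93 V.
Then V_B = V_A × (R3‖R_L)/(R2 + R3‖R_L) = 11.93 × 7.925/34.92 = 2.71 V.

V ≈ 2.71 V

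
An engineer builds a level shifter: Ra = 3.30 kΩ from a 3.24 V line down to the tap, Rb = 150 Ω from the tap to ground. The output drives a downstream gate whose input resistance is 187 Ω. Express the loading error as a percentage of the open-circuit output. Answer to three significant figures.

43.4 %

The divider's output (Thévenin) resistance is Ra‖Rb = 143.5 Ω.
Fractional drop under load = R_th/(R_th + R_L) = 143.5 / (143.5 + 187) = 0.4342.
So the output falls by 43.4 %.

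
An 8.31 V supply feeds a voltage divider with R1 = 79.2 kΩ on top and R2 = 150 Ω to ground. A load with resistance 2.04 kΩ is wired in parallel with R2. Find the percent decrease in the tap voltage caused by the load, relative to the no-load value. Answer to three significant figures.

The divider's output (Thévenin) resistance is R1‖R2 = 149.7 Ω.
Fractional drop under load = R_th/(R_th + R_L) = 149.7 / (149.7 + 2040) = 0.06837.
So the output falls by 6.84 %.

6.84 %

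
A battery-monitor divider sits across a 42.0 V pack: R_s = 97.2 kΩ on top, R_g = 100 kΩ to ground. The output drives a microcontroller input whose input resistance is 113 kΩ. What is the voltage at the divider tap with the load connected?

V_out ≈ 14.8 V

The load sits in parallel with R_g: R_g‖R_L = (100 × 113) / (100 + 113) = 53.05 kΩ.
V_out = 42.0 × 53.05 / (97.2 + 53.05) = 42.0 × 53.05/150.3 = 14.8 V.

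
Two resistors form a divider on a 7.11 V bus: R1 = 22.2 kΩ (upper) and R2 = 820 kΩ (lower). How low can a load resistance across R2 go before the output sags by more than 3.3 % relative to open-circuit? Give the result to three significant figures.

R_L(min) ≈ 633 kΩ

Output resistance R_th = R1‖R2 = (22.2 × 820)/842.2 = 21.61 kΩ.
The fractional drop is R_th/(R_th + R_L); requiring this ≤ 0.0330 gives R_L ≥ R_th(1/0.0330 − 1) = 21.61 × 29.30 = 633 kΩ.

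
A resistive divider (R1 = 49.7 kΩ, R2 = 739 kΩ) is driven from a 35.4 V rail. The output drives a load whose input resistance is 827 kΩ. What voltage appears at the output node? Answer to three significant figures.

The load sits in parallel with R2: R2‖R_L = (739 × 827) / (739 + 827) = 390.3 kΩ.
V_out = 35.4 × 390.3 / (49.7 + 390.3) = 35.4 × 390.3/440.0 = 31.4 V.
(Unloaded it would have been 33.2 V.)

V_out ≈ 31.4 V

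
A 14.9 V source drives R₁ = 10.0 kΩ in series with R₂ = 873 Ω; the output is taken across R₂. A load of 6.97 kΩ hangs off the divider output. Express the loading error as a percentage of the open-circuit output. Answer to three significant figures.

10.3 %

The divider's output (Thévenin) resistance is R₁‖R₂ = 802.9 Ω.
Fractional drop under load = R_th/(R_th + R_L) = 802.9 / (802.9 + 6970) = 0.1033.
So the output falls by 10.3 %.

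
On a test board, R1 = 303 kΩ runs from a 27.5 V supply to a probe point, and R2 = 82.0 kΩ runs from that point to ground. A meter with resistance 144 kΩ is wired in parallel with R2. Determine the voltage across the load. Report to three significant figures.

The load sits in parallel with R2: R2‖R_L = (82.0 × 144) / (82.0 + 144) = 52.25 kΩ.
V_out = 27.5 × 52.25 / (303 + 52.25) = 27.5 × 52.25/355.2 = 4.04 V.

V_out ≈ 4.04 V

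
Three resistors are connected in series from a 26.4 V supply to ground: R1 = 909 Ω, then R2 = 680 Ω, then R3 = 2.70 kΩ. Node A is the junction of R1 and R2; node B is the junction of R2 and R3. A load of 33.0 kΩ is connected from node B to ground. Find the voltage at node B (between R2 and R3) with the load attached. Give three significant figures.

V ≈ 16.1 V

At node B, R3 is in parallel with the load: R3‖R_L = 2496 Ω.
Below node A the resistance is R2 + (R3‖R_L) = 3176 Ω, so V_A = 26.4 × 3176/4085 = 20.53 V.
Then V_B = V_A × (R3‖R_L)/(R2 + R3‖R_L) = 20.53 × 2496/3176 = 16.1 V.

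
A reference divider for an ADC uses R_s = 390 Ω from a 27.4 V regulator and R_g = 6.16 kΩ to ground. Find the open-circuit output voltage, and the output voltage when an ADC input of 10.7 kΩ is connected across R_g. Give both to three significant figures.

Unloaded: 25.8 V; loaded: 24.9 V

Open-circuit: V = 27.4 × 6160/(390 + 6160) = 25.8 V.
With the load, R_g becomes R_g‖R_L = 3909 Ω, so V = 27.4 × 3909/4299 = 24.9 V.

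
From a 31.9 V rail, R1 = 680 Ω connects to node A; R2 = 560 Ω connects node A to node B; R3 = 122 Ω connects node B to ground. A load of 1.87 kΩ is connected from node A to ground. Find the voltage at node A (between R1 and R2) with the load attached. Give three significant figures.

V ≈ 13.5 V

Below node A the series string R2+R3 = 682.0 Ω sits in parallel with the 1870 Ω load: 499.7 Ω.
V_A = 31.9 × 499.7/(680 + 499.7) = 13.5 V.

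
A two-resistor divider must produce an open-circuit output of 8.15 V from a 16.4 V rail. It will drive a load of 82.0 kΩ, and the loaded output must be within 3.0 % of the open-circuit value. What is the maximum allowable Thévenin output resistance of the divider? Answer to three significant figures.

Loading drop = R_th/(R_th + R_L) ≤ 0.0300, so R_th ≤ R_L · ε/(1−ε) = 82.0 kΩ × 0.0300/0.9700 = 2.54 kΩ.
(Any R1, R2 with R2/(R1+R2) = 0.497 and R1‖R2 ≤ 2.54 kΩ will meet the spec.)

R_th ≤ 2.54 kΩ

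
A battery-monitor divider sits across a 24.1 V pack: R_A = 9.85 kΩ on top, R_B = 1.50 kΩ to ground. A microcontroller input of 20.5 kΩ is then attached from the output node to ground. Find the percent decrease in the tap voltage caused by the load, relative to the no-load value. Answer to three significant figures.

The divider's output (Thévenin) resistance is R_A‖R_B = 1.302 kΩ.
Fractional drop under load = R_th/(R_th + R_L) = 1.302 / (1.302 + 20.5) = 0.05971.
So the output falls by 5.97 %.

5.97 %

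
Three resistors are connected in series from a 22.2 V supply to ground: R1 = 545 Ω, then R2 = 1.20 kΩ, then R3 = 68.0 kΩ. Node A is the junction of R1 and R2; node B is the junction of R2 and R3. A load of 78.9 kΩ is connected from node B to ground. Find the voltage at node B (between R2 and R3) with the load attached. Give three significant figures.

At node B, R3 is in parallel with the load: R3‖R_L = 36520 Ω.
Below node A the resistance is R2 + (R3‖R_L) = 37720 Ω, so V_A = 22.2 × 37720/38270 = 21.88 V.
Then V_B = V_A × (R3‖R_L)/(R2 + R3‖R_L) = 21.88 × 36520/37720 = 21.2 V.

V ≈ 21.2 V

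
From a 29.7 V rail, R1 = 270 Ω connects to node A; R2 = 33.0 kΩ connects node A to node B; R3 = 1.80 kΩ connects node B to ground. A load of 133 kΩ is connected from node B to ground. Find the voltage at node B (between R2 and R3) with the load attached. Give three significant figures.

At node B, R3 is in parallel with the load: R3‖R_L = 1776 Ω.
Below node A the resistance is R2 + (R3‖R_L) = 34780 Ω, so V_A = 29.7 × 34780/35050 = 29.47 V.
Then V_B = V_A × (R3‖R_L)/(R2 + R3‖R_L) = 29.47 × 1776/34780 = 1.51 V.

V ≈ 1.51 V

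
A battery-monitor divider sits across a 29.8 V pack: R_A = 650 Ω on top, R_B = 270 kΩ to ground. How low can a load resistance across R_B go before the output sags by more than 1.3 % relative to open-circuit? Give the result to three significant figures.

Output resistance R_th = R_A‖R_B = (650 × 270000)/270600 = 648.4 Ω.
The fractional drop is R_th/(R_th + R_L); requiring this ≤ 0.0130 gives R_L ≥ R_th(1/0.0130 − 1) = 648.4 × 75.92 = 49.2 kΩ.

R_L(min) ≈ 49.2 kΩ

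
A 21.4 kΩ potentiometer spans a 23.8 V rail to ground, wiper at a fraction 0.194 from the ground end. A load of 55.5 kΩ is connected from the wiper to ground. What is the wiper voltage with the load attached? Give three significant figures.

V ≈ 4.35 V

The wiper splits the pot into (1−α)R = 17.25 kΩ above and αR = 4.152 kΩ below.
Lower section ‖ load = 3.863 kΩ.
V_wiper = 23.8 × 3.863/(17.25 + 3.863) = 4.35 V.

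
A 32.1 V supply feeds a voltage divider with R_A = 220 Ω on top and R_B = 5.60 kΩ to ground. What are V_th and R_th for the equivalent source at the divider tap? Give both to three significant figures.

V_th = 30.9 V, R_th = 212 Ω

V_th is the open-circuit tap voltage: 32.1 × 5600/(220 + 5600) = 30.9 V.
With the supply zeroed, R_A and R_B appear in parallel from the tap: R_th = R_A‖R_B = (220 × 5600)/5820 = 212 Ω.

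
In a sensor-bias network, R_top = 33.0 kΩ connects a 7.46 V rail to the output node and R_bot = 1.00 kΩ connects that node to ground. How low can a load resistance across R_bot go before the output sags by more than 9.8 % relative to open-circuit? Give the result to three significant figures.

Output resistance R_th = R_top‖R_bot = (33000 × 1000)/34000 = 970.6 Ω.
The fractional drop is R_th/(R_th + R_L); requiring this ≤ 0.0980 gives R_L ≥ R_th(1/0.0980 − 1) = 970.6 × 9.204 = 8.93 kΩ.

R_L(min) ≈ 8.93 kΩ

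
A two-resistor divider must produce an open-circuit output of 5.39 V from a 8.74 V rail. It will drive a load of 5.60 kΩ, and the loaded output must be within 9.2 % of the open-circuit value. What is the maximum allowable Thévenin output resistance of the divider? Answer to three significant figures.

Loading drop = R_th/(R_th + R_L) ≤ 0.0920, so R_th ≤ R_L · ε/(1−ε) = 5.60 kΩ × 0.0920/0.9080 = 567 Ω.

R_th ≤ 567 Ω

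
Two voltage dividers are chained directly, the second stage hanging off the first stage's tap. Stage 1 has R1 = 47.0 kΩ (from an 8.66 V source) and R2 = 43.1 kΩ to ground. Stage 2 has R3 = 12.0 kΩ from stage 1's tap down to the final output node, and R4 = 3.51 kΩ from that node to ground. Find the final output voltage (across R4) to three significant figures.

Stage 2 presents R3+R4 = 15.51 kΩ as a load on stage 1's tap.
Stage 1's lower leg becomes R2‖(R3+R4) = 11.41 kΩ, so V_mid = 8.66 × 11.41/58.41 = 1.691 V.
Stage 2 is itself unloaded: V_out = V_mid × R4/(R3+R4) = 1.691 × 3.51/15.51 = 0.383 V.

V_out ≈ 0.383 V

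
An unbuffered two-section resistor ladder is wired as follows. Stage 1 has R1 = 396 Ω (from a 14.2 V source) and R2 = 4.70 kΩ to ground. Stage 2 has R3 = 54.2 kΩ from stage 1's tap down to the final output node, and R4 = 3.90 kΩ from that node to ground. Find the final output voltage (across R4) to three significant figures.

Stage 2 presents R3+R4 = 58100 Ω as a load on stage 1's tap.
Stage 1's lower leg becomes R2‖(R3+R4) = 4348 Ω, so V_mid = 14.2 × 4348/4744 = 13.01 V.
Stage 2 is itself unloaded: V_out = V_mid × R4/(R3+R4) = 13.01 × 3900/58100 = 0.874 V.

V_out ≈ 0.874 V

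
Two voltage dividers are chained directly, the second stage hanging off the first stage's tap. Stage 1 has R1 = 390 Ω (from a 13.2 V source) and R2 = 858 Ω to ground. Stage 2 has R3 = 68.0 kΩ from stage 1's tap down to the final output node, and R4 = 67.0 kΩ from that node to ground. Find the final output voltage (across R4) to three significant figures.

V_out ≈ 4.49 V

Stage 2 presents R3+R4 = 135000 Ω as a load on stage 1's tap.
Stage 1's lower leg becomes R2‖(R3+R4) = 852.6 Ω, so V_mid = 13.2 × 852.6/1243 = 9.057 V.
Stage 2 is itself unloaded: V_out = V_mid × R4/(R3+R4) = 9.057 × 67000/135000 = 4.49 V.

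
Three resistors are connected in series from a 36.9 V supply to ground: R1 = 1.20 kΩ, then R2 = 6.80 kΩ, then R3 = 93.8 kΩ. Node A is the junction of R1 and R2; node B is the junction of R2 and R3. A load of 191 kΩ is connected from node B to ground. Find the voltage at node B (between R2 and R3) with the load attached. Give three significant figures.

V ≈ 32.7 V

At node B, R3 is in parallel with the load: R3‖R_L = 62.91 kΩ.
Below node A the resistance is R2 + (R3‖R_L) = 69.71 kΩ, so V_A = 36.9 × 69.71/70.91 = 36.28 V.
Then V_B = V_A × (R3‖R_L)/(R2 + R3‖R_L) = 36.28 × 62.91/69.71 = 32.7 V.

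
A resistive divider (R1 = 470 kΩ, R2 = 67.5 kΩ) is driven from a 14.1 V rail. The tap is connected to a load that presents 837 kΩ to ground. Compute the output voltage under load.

V_out ≈ 1.65 V

The load sits in parallel with R2: R2‖R_L = (67.5 × 837) / (67.5 + 837) = 62.46 kΩ.
V_out = 14.1 × 62.46 / (470 + 62.46) = 14.1 × 62.46/532.5 = 1.65 V.
(Unloaded it would have been 1.77 V.)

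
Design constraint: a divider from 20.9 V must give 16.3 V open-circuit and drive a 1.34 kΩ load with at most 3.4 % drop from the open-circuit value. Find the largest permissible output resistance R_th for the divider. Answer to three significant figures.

R_th ≤ 47.2 Ω

Loading drop = R_th/(R_th + R_L) ≤ 0.0340, so R_th ≤ R_L · ε/(1−ε) = 1.34 kΩ × 0.0340/0.9660 = 47.2 Ω.
(Any R1, R2 with R2/(R1+R2) = 0.780 and R1‖R2 ≤ 47.2 Ω will meet the spec.)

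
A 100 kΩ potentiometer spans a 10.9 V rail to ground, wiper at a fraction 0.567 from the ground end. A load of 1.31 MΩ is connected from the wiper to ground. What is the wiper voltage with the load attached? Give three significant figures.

V ≈ 6.07 V

The wiper splits the pot into (1−α)R = 43.30 kΩ above and αR = 56.70 kΩ below.
Lower section ‖ load = 54.35 kΩ.
V_wiper = 10.9 × 54.35/(43.30 + 54.35) = 6.07 V.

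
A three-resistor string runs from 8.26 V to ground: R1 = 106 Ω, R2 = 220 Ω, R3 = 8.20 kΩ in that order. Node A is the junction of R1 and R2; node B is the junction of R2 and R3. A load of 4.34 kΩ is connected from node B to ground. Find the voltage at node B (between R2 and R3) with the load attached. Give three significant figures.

V ≈ 7.41 V

At node B, R3 is in parallel with the load: R3‖R_L = 2838 Ω.
Below node A the resistance is R2 + (R3‖R_L) = 3058 Ω, so V_A = 8.26 × 3058/3164 = 7.983 V.
Then V_B = V_A × (R3‖R_L)/(R2 + R3‖R_L) = 7.983 × 2838/3058 = 7.41 V.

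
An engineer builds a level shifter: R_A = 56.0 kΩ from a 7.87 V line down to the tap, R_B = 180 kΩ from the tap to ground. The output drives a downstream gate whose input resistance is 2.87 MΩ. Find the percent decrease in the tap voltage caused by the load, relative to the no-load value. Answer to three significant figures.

The divider's output (Thévenin) resistance is R_A‖R_B = 42.71 kΩ.
Fractional drop under load = R_th/(R_th + R_L) = 42.71 / (42.71 + 2870) = 0.01466.
So the output falls by 1.47 %.

1.47 %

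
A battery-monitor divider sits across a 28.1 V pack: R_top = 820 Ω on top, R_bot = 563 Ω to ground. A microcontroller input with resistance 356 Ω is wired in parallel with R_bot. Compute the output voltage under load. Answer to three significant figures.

The load sits in parallel with R_bot: R_bot‖R_L = (563 × 356) / (563 + 356) = 218.1 Ω.
V_out = 28.1 × 218.1 / (820 + 218.1) = 28.1 × 218.1/1038 = 5.90 V.

V_out ≈ 5.90 V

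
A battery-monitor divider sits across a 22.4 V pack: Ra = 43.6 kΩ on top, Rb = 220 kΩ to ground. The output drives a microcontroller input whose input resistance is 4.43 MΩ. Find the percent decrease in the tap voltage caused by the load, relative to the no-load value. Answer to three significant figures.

0.815 %

The divider's output (Thévenin) resistance is Ra‖Rb = 36.39 kΩ.
Fractional drop under load = R_th/(R_th + R_L) = 36.39 / (36.39 + 4430) = 0.008147.
So the output falls by 0.815 %.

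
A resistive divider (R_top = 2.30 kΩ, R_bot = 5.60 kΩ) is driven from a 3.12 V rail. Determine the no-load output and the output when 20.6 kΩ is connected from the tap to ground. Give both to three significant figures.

Open-circuit: V = 3.12 × 5.60/(2.30 + 5.60) = 2.21 V.
With the load, R_bot becomes R_bot‖R_L = 4.403 kΩ, so V = 3.12 × 4.403/6.703 = 2.05 V.

Unloaded: 2.21 V; loaded: 2.05 V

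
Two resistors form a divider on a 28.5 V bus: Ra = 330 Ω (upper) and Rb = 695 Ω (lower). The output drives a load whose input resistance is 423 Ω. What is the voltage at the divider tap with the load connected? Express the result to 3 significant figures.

V_out ≈ 12.6 V

The load sits in parallel with Rb: Rb‖R_L = (695 × 423) / (695 + 423) = 263.0 Ω.
V_out = 28.5 × 263.0 / (330 + 263.0) = 28.5 × 263.0/593.0 = 12.6 V.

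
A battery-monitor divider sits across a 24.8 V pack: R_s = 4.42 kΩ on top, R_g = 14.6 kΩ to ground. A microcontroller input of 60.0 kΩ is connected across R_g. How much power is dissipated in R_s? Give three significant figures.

P ≈ 10.4 mW

Total resistance from the source is R_s + (R_g‖R_L) = 16.16 kΩ, so I = 24.8/16.16 kΩ = 1.534 mA.
P = I²·R_s = (1.534 mA)² × 4.42 kΩ = 10.4 mW.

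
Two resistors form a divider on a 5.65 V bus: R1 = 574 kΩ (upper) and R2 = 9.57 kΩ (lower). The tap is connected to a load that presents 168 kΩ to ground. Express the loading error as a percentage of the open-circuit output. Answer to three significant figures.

The divider's output (Thévenin) resistance is R1‖R2 = 9.413 kΩ.
Fractional drop under load = R_th/(R_th + R_L) = 9.413 / (9.413 + 168) = 0.05306.
So the output falls by 5.31 %.

5.31 %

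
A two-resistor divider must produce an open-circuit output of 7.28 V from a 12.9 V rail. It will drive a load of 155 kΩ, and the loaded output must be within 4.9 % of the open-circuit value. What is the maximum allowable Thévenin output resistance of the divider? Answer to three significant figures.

R_th ≤ 7.99 kΩ

Loading drop = R_th/(R_th + R_L) ≤ 0.0490, so R_th ≤ R_L · ε/(1−ε) = 155 kΩ × 0.0490/0.9510 = 7.99 kΩ.
(Any R1, R2 with R2/(R1+R2) = 0.564 and R1‖R2 ≤ 7.99 kΩ will meet the spec.)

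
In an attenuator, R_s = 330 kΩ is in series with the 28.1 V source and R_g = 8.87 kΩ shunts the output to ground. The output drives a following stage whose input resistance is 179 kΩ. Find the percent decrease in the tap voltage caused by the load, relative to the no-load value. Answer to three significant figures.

4.60 %

The divider's output (Thévenin) resistance is R_s‖R_g = 8.638 kΩ.
Fractional drop under load = R_th/(R_th + R_L) = 8.638 / (8.638 + 179) = 0.04603.
So the output falls by 4.60 %.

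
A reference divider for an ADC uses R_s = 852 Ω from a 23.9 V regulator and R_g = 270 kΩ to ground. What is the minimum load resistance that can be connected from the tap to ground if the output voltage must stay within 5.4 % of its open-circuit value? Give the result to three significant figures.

R_L(min) ≈ 14.9 kΩ

Output resistance R_th = R_s‖R_g = (852 × 270000)/270900 = 849.3 Ω.
The fractional drop is R_th/(R_th + R_L); requiring this ≤ 0.0540 gives R_L ≥ R_th(1/0.0540 − 1) = 849.3 × 17.52 = 14.9 kΩ.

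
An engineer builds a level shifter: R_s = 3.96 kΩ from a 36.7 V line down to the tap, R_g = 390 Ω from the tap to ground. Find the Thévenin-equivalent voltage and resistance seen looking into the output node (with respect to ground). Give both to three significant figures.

V_th is the open-circuit tap voltage: 36.7 × 390/(3960 + 390) = 3.29 V.
With the supply zeroed, R_s and R_g appear in parallel from the tap: R_th = R_s‖R_g = (3960 × 390)/4350 = 355 Ω.

V_th = 3.29 V, R_th = 355 Ω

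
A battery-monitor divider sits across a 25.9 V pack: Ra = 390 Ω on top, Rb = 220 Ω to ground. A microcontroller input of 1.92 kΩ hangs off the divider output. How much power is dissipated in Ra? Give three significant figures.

Total resistance from the source is Ra + (Rb‖R_L) = 587.4 Ω, so I = 25.9/587.4 Ω = 44.09 mA.
P = I²·Ra = (44.09 mA)² × 390 Ω = 758 mW.

P ≈ 758 mW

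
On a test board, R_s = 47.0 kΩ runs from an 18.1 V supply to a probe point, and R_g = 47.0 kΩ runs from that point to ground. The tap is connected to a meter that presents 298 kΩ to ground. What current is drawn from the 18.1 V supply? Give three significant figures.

R_g‖R_L = 40.60 kΩ, so the source sees R_s + R_g‖R_L = 87.60 kΩ.
I = 18.1 V / 87.60 kΩ = 0.207 mA.

I ≈ 0.207 mA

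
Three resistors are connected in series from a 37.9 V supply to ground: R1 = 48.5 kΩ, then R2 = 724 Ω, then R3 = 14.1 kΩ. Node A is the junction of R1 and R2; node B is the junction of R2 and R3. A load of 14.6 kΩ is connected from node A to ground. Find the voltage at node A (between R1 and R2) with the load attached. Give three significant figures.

V ≈ 4.99 V

Below node A the series string R2+R3 = 14820 Ω sits in parallel with the 14600 Ω load: 7356 Ω.
V_A = 37.9 × 7356/(48500 + 7356) = 4.99 V.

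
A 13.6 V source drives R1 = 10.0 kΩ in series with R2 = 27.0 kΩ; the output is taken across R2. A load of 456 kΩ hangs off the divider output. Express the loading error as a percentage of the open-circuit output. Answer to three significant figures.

1.58 %

The divider's output (Thévenin) resistance is R1‖R2 = 7.297 kΩ.
Fractional drop under load = R_th/(R_th + R_L) = 7.297 / (7.297 + 456) = 0.01575.
So the output falls by 1.58 %.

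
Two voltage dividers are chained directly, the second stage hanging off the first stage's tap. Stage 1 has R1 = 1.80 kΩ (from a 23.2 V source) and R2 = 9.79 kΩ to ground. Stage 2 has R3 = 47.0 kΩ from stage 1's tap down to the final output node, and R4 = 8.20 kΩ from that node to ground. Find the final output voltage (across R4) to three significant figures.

Stage 2 presents R3+R4 = 55.20 kΩ as a load on stage 1's tap.
Stage 1's lower leg becomes R2‖(R3+R4) = 8.315 kΩ, so V_mid = 23.2 × 8.315/10.12 = 19.07 V.
Stage 2 is itself unloaded: V_out = V_mid × R4/(R3+R4) = 19.07 × 8.20/55.20 = 2.83 V.

V_out ≈ 2.83 V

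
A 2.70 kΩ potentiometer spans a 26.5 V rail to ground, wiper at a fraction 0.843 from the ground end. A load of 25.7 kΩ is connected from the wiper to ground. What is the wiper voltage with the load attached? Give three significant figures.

V ≈ 22.0 V

The wiper splits the pot into (1−α)R = 423.9 Ω above and αR = 2276 Ω below.
Lower section ‖ load = 2091 Ω.
V_wiper = 26.5 × 2091/(423.9 + 2091) = 22.0 V.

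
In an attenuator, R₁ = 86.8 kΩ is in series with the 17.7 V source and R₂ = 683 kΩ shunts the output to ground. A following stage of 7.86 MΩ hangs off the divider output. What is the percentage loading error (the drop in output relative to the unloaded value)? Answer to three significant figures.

The divider's output (Thévenin) resistance is R₁‖R₂ = 77.01 kΩ.
Fractional drop under load = R_th/(R_th + R_L) = 77.01 / (77.01 + 7860) = 0.009703.
So the output falls by 0.970 %.

0.970 %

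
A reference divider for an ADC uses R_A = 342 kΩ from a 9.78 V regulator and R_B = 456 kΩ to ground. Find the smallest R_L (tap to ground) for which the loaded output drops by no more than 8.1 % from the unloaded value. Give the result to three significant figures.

R_L(min) ≈ 2.22 MΩ

Output resistance R_th = R_A‖R_B = (342 × 456)/798.0 = 195.4 kΩ.
The fractional drop is R_th/(R_th + R_L); requiring this ≤ 0.0810 gives R_L ≥ R_th(1/0.0810 − 1) = 195.4 × 11.35 = 2.22 MΩ.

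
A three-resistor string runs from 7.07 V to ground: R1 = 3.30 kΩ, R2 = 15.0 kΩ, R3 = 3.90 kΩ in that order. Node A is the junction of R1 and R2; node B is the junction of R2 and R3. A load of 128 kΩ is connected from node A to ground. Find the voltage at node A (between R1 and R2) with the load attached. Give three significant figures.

V ≈ 5.89 V

Below node A the series string R2+R3 = 18.90 kΩ sits in parallel with the 128 kΩ load: 16.47 kΩ.
V_A = 7.07 × 16.47/(3.30 + 16.47) = 5.89 V.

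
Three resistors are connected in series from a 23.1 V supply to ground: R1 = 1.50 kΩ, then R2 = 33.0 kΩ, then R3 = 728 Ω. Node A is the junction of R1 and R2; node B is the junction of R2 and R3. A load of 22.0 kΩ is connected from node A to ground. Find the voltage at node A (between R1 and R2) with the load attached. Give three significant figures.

V ≈ 20.8 V

Below node A the series string R2+R3 = 33730 Ω sits in parallel with the 22000 Ω load: 13310 Ω.
V_A = 23.1 × 13310/(1500 + 13310) = 20.8 V.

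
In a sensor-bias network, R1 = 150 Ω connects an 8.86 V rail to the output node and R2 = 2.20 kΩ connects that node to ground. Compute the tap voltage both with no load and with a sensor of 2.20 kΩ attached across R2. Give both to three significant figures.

Open-circuit: V = 8.86 × 2200/(150 + 2200) = 8.29 V.
With the load, R2 becomes R2‖R_L = 1100 Ω, so V = 8.86 × 1100/1250 = 7.80 V.

Unloaded: 8.29 V; loaded: 7.80 V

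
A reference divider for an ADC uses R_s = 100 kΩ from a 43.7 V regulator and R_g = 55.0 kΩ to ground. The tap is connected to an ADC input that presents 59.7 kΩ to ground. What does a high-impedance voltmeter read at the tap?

The load sits in parallel with R_g: R_g‖R_L = (55.0 × 59.7) / (55.0 + 59.7) = 28.63 kΩ.
V_out = 43.7 × 28.63 / (100 + 28.63) = 43.7 × 28.63/128.6 = 9.73 V.

V_out ≈ 9.73 V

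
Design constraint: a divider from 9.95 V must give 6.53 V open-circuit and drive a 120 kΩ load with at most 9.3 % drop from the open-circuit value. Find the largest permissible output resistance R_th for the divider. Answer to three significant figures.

Loading drop = R_th/(R_th + R_L) ≤ 0.0930, so R_th ≤ R_L · ε/(1−ε) = 120 kΩ × 0.0930/0.9070 = 12.3 kΩ.
(Any R1, R2 with R2/(R1+R2) = 0.656 and R1‖R2 ≤ 12.3 kΩ will meet the spec.)

R_th ≤ 12.3 kΩ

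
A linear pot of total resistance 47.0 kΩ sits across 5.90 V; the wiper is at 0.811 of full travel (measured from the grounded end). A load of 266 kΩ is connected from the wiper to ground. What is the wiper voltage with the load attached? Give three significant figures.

V ≈ 4.66 V

The wiper splits the pot into (1−α)R = 8.883 kΩ above and αR = 38.12 kΩ below.
Lower section ‖ load = 33.34 kΩ.
V_wiper = 5.90 × 33.34/(8.883 + 33.34) = 4.66 V.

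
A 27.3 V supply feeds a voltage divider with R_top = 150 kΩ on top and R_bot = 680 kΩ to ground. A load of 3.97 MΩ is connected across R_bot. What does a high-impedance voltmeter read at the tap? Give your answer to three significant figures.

V_out ≈ 21.7 V

The load sits in parallel with R_bot: R_bot‖R_L = (680 × 3970) / (680 + 3970) = 580.6 kΩ.
V_out = 27.3 × 580.6 / (150 + 580.6) = 27.3 × 580.6/730.6 = 21.7 V.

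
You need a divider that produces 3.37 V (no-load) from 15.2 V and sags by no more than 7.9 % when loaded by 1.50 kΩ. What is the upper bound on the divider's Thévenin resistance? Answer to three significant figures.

Loading drop = R_th/(R_th + R_L) ≤ 0.0790, so R_th ≤ R_L · ε/(1−ε) = 1.50 kΩ × 0.0790/0.9210 = 129 Ω.
(Any R1, R2 with R2/(R1+R2) = 0.222 and R1‖R2 ≤ 129 Ω will meet the spec.)

R_th ≤ 129 Ω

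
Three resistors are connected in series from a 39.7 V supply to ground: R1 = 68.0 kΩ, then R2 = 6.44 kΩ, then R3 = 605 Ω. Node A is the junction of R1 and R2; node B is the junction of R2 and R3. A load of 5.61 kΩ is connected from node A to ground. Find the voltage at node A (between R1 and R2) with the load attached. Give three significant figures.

Below node A the series string R2+R3 = 7045 Ω sits in parallel with the 5610 Ω load: 3123 Ω.
V_A = 39.7 × 3123/(68000 + 3123) = 1.74 V.

V ≈ 1.74 V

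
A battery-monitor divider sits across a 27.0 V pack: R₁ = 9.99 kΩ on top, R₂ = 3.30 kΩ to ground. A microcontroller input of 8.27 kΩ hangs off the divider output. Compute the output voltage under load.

V_out ≈ 5.16 V

The load sits in parallel with R₂: R₂‖R_L = (3.30 × 8.27) / (3.30 + 8.27) = 2.359 kΩ.
V_out = 27.0 × 2.359 / (9.99 + 2.359) = 27.0 × 2.359/12.35 = 5.16 V.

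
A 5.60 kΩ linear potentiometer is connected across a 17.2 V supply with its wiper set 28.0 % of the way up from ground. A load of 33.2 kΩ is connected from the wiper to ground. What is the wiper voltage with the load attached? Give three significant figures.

The wiper splits the pot into (1−α)R = 4.032 kΩ above and αR = 1.568 kΩ below.
Lower section ‖ load = 1.497 kΩ.
V_wiper = 17.2 × 1.497/(4.032 + 1.497) = 4.66 V.

V ≈ 4.66 V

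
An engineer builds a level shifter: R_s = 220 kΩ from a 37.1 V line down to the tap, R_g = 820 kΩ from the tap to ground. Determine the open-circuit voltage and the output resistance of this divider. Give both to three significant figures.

V_th is the open-circuit tap voltage: 37.1 × 820/(220 + 820) = 29.3 V.
With the supply zeroed, R_s and R_g appear in parallel from the tap: R_th = R_s‖R_g = (220 × 820)/1040 = 173 kΩ.

V_th = 29.3 V, R_th = 173 kΩ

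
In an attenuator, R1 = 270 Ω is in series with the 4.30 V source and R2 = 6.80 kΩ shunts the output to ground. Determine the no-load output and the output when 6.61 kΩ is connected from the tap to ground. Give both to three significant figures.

Open-circuit: V = 4.30 × 6800/(270 + 6800) = 4.14 V.
With the load, R2 becomes R2‖R_L = 3352 Ω, so V = 4.30 × 3352/3622 = 3.98 V.

Unloaded: 4.14 V; loaded: 3.98 V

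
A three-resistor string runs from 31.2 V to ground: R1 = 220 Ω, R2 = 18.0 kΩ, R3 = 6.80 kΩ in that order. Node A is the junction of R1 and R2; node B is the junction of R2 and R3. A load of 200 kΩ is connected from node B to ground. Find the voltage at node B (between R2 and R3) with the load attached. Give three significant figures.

V ≈ 8.27 V

At node B, R3 is in parallel with the load: R3‖R_L = 6576 Ω.
Below node A the resistance is R2 + (R3‖R_L) = 24580 Ω, so V_A = 31.2 × 24580/24800 = 30.92 V.
Then V_B = V_A × (R3‖R_L)/(R2 + R3‖R_L) = 30.92 × 6576/24580 = 8.27 V.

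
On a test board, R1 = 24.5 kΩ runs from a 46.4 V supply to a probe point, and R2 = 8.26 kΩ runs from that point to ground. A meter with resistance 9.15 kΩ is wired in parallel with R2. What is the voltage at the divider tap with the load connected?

V_out ≈ 6.98 V

The load sits in parallel with R2: R2‖R_L = (8.26 × 9.15) / (8.26 + 9.15) = 4.341 kΩ.
V_out = 46.4 × 4.341 / (24.5 + 4.341) = 46.4 × 4.341/28.84 = 6.98 V.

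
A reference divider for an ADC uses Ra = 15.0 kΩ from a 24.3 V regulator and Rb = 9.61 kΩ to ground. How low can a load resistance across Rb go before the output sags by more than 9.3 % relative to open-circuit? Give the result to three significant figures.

Output resistance R_th = Ra‖Rb = (15.0 × 9.61)/24.61 = 5.857 kΩ.
The fractional drop is R_th/(R_th + R_L); requiring this ≤ 0.0930 gives R_L ≥ R_th(1/0.0930 − 1) = 5.857 × 9.753 = 57.1 kΩ.

R_L(min) ≈ 57.1 kΩ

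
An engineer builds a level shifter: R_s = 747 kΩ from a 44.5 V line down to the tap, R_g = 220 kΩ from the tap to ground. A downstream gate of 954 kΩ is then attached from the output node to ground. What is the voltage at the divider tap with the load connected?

V_out ≈ 8.59 V

The load sits in parallel with R_g: R_g‖R_L = (220 × 954) / (220 + 954) = 178.8 kΩ.
V_out = 44.5 × 178.8 / (747 + 178.8) = 44.5 × 178.8/925.8 = 8.59 V.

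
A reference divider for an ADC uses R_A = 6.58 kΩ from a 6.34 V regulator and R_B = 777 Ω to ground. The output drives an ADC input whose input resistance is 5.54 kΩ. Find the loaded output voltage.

V_out ≈ 0.595 V

The load sits in parallel with R_B: R_B‖R_L = (777 × 5540) / (777 + 5540) = 681.4 Ω.
V_out = 6.34 × 681.4 / (6580 + 681.4) = 6.34 × 681.4/7261 = 0.595 V.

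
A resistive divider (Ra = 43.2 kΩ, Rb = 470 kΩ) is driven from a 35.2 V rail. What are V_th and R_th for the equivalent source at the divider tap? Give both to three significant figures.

V_th = 32.2 V, R_th = 39.6 kΩ

V_th is the open-circuit tap voltage: 35.2 × 470/(43.2 + 470) = 32.2 V.
With the supply zeroed, Ra and Rb appear in parallel from the tap: R_th = Ra‖Rb = (43.2 × 470)/513.2 = 39.6 kΩ.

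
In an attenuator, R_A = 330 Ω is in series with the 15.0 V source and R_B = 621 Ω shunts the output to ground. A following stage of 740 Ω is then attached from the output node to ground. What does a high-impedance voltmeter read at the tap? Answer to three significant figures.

V_out ≈ 7.59 V

The load sits in parallel with R_B: R_B‖R_L = (621 × 740) / (621 + 740) = 337.6 Ω.
V_out = 15.0 × 337.6 / (330 + 337.6) = 15.0 × 337.6/667.6 = 7.59 V.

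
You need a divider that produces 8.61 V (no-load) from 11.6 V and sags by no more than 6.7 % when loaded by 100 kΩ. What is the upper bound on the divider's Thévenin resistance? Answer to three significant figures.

R_th ≤ 7.18 kΩ

Loading drop = R_th/(R_th + R_L) ≤ 0.0670, so R_th ≤ R_L · ε/(1−ε) = 100 kΩ × 0.0670/0.9330 = 7.18 kΩ.
(Any R1, R2 with R2/(R1+R2) = 0.742 and R1‖R2 ≤ 7.18 kΩ will meet the spec.)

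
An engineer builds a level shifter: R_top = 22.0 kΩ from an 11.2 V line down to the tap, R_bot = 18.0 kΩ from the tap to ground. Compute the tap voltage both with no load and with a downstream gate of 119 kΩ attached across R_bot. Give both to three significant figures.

Unloaded: 5.04 V; loaded: 4.65 V

Open-circuit: V = 11.2 × 18.0/(22.0 + 18.0) = 5.04 V.
With the load, R_bot becomes R_bot‖R_L = 15.64 kΩ, so V = 11.2 × 15.64/37.64 = 4.65 V.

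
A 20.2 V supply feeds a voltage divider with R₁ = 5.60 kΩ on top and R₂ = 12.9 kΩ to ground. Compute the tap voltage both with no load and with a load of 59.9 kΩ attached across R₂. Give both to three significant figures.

Open-circuit: V = 20.2 × 12.9/(5.60 + 12.9) = 14.1 V.
With the load, R₂ becomes R₂‖R_L = 10.61 kΩ, so V = 20.2 × 10.61/16.21 = 13.2 V.

Unloaded: 14.1 V; loaded: 13.2 V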